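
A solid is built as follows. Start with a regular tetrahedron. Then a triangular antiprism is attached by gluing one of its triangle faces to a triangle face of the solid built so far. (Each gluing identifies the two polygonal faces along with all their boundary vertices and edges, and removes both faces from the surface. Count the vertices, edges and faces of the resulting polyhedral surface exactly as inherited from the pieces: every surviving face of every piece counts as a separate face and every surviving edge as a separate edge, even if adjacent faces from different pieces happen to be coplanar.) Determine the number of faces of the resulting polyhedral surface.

10

A regular tetrahedron: V=4, E=6, F=4.
Attach a triangular antiprism (V=6, E=12, F=8) along a 3-gon: merge 3 vertices and 3 edges, delete both glued faces → V=7, E=15, F=10.
Check: V − E + F = 7 − 15 + 10 = 2.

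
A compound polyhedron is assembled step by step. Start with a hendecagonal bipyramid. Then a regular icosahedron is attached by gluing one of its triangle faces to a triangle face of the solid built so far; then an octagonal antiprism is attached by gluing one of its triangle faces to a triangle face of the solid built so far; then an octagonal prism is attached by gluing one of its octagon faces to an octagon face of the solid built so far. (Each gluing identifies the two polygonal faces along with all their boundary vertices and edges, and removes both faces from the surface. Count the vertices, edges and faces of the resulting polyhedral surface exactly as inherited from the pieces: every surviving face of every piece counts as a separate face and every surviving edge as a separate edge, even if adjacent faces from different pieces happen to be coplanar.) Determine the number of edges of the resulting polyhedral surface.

A hendecagonal bipyramid: V=13, E=33, F=22.
Attach a regular icosahedron (V=12, E=30, F=20) along a 3-gon: merge 3 vertices and 3 edges, delete both glued faces → V=22, E=60, F=40.
Attach an octagonal antiprism (V=16, E=32, F=18) along a 3-gon: merge 3 vertices and 3 edges, delete both glued faces → V=35, E=89, F=56.
Attach an octagonal prism (V=16, E=24, F=10) along an 8-gon: merge 8 vertices and 8 edges, delete both glued faces → V=43, E=105, F=64.
Check: V − E + F = 43 − 105 + 64 = 2.

105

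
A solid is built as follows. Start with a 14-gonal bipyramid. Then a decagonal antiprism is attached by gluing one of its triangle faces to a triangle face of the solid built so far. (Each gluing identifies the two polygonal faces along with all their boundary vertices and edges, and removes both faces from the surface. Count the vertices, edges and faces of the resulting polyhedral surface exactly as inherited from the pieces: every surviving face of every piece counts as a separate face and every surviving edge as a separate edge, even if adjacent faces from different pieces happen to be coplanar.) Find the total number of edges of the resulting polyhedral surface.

79

A 14-gonal bipyramid: V=16, E=42, F=28.
Attach a decagonal antiprism (V=20, E=40, F=22) along a 3-gon: merge 3 vertices and 3 edges, delete both glued faces → V=33, E=79, F=48.
Check: V − E + F = 33 − 79 + 48 = 2.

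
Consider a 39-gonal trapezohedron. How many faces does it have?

The n-trapezohedron (dual of the n-antiprism) has V = 2·39 + 2 = 80, E = 4·39 = 156, F = 2·39 = 78.

78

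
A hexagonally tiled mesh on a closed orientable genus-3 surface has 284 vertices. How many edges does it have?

432

χ = 2 − 2·3 = -4, and every face is a hexagon so 6F = 2E.
V − E + F = -4 with E = 6F/2 gives 284 − (6/2 − 1)·F = -4, so F = 144 and E = 432.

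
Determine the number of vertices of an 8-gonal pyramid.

9

A pyramid on an n-gon base has one n-gon and n triangles: V = 8 + 1 = 9, E = 2·8 = 16, F = 8 + 1 = 9.
Check: V − E + F = 9 − 16 + 9 = 2.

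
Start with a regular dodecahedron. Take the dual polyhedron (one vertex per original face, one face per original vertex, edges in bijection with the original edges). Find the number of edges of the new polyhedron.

The base solid has V = 20, E = 30, F = 12.
The dual swaps V and F and preserves E: V′ = F = 12, E′ = E = 30, F′ = V = 20.

30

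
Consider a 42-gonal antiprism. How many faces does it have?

86

An antiprism on an n-gon has two n-gon caps and 2n triangles: V = 2·42 = 84, E = 4·42 = 168, F = 2·42 + 2 = 86.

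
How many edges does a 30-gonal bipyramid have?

A bipyramid over an n-gon has 2n triangular faces and n + 2 vertices: V = 30 + 2 = 32, E = 3·30 = 90, F = 2·30 = 60.

90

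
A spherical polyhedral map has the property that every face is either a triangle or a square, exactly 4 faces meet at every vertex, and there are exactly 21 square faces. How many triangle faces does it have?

8

Let x be the number of triangles; then F = 21 + x.
Edge–face incidences: 2E = 4·21 + 3·x = 84 + 3x.
Every vertex has degree 4, so 4V = 2E.
Euler: V − E + F = 2 ⇒ (2E)/4 − E + (21 + x) = 2.
Multiply by 8: 2·(2E) − 4·(2E) + 8·(21 + x) = 16, i.e. 168 + 8x − 2·(84 + 3x) = 16.
Collecting terms: 2x = 16, so x = 8.
Then 2E = 84 + 3·8 = 108, so E = 54, V = 2E/4 = 27, F = 21 + 8 = 29.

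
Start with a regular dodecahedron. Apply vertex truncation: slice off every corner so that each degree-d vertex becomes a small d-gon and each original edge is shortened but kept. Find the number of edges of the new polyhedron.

The base solid has V = 20, E = 30, F = 12.
Truncation replaces each original edge-end by a new vertex, so V′ = 2E = 60.
Each original edge survives, and each old vertex of degree d contributes d new edges; summing degrees gives Σd = 2E, so E′ = E + 2E = 3E = 90.
Each original face survives and each original vertex becomes one new face: F′ = F + V = 32.

90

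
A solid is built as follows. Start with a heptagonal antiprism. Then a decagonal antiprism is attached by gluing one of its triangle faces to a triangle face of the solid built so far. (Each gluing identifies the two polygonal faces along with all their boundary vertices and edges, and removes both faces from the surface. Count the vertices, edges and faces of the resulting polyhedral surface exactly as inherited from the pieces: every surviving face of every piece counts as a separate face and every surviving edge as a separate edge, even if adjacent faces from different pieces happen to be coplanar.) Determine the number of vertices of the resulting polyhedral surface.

31

A heptagonal antiprism: V=14, E=28, F=16.
Attach a decagonal antiprism (V=20, E=40, F=22) along a 3-gon: merge 3 vertices and 3 edges, delete both glued faces → V=31, E=65, F=36.
Check: V − E + F = 31 − 65 + 36 = 2.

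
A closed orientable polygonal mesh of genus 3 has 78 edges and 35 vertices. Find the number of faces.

For a closed orientable surface of genus 3, χ = 2 − 2·3 = -4.
F = -4 − V + E = -4 − 35 + 78 = 39.

39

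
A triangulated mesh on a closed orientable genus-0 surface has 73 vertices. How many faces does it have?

χ = 2 − 2·0 = 2, and every face is a triangle so 3F = 2E.
V − E + F = 2 with E = 3F/2 gives 73 − (3/2 − 1)·F = 2, so F = 142 and E = 213.

142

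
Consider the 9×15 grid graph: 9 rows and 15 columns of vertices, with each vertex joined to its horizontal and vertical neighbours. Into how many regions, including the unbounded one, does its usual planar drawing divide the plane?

The grid has V = 9·15 = 135 vertices and E = 9·14 + 15·8 = 246 edges.
F = 2 − V + E = 2 − 135 + 246 = 113.

113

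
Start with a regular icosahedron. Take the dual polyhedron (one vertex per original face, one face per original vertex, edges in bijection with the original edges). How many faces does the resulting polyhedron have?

12

The base solid has V = 12, E = 30, F = 20.
The dual swaps V and F and preserves E: V′ = F = 20, E′ = E = 30, F′ = V = 12.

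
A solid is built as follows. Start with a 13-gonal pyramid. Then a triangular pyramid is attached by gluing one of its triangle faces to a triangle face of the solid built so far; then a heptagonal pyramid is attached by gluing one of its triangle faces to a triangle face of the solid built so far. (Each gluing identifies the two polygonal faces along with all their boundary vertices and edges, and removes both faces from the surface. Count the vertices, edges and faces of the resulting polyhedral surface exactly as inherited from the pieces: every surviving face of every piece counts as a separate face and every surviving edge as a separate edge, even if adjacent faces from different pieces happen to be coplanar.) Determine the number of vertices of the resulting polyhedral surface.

20

A 13-gonal pyramid: V=14, E=26, F=14.
Attach a triangular pyramid (V=4, E=6, F=4) along a 3-gon: merge 3 vertices and 3 edges, delete both glued faces → V=15, E=29, F=16.
Attach a heptagonal pyramid (V=8, E=14, F=8) along a 3-gon: merge 3 vertices and 3 edges, delete both glued faces → V=20, E=40, F=22.
Check: V − E + F = 20 − 40 + 22 = 2.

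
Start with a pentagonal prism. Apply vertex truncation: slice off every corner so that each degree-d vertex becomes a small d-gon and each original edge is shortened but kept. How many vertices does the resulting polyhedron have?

30

The base solid has V = 10, E = 15, F = 7.
Truncation replaces each original edge-end by a new vertex, so V′ = 2E = 30.
Each original edge survives, and each old vertex of degree d contributes d new edges; summing degrees gives Σd = 2E, so E′ = E + 2E = 3E = 45.
Each original face survives and each original vertex becomes one new face: F′ = F + V = 17.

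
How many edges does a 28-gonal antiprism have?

112

An antiprism on an n-gon has two n-gon caps and 2n triangles: V = 2·28 = 56, E = 4·28 = 112, F = 2·28 + 2 = 58.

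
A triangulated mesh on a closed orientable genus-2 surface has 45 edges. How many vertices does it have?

χ = 2 − 2·2 = -2, and every face is a triangle so 3F = 2E.
F = 2E/3 = 30. Then V = -2 + E − F = -2 + 45 − 30 = 13.

13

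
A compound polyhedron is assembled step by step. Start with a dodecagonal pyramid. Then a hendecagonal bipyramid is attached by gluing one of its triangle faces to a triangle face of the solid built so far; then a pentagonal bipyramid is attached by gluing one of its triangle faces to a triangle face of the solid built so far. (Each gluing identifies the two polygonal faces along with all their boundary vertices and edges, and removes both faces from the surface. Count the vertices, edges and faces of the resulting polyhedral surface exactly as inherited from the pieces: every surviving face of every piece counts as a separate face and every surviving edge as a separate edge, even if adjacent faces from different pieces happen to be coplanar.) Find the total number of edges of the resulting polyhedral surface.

A dodecagonal pyramid: V=13, E=24, F=13.
Attach a hendecagonal bipyramid (V=13, E=33, F=22) along a 3-gon: merge 3 vertices and 3 edges, delete both glued faces → V=23, E=54, F=33.
Attach a pentagonal bipyramid (V=7, E=15, F=10) along a 3-gon: merge 3 vertices and 3 edges, delete both glued faces → V=27, E=66, F=41.
Check: V − E + F = 27 − 66 + 41 = 2.

66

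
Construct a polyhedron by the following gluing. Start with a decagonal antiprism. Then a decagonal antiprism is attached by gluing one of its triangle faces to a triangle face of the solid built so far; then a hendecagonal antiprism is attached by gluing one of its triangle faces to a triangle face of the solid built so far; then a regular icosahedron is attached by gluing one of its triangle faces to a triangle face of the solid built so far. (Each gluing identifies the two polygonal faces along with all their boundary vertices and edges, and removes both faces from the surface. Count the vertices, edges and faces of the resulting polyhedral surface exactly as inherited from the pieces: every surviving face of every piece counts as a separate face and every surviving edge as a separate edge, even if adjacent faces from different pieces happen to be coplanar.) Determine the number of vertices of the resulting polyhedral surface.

65

A decagonal antiprism: V=20, E=40, F=22.
Attach a decagonal antiprism (V=20, E=40, F=22) along a 3-gon: merge 3 vertices and 3 edges, delete both glued faces → V=37, E=77, F=42.
Attach a hendecagonal antiprism (V=22, E=44, F=24) along a 3-gon: merge 3 vertices and 3 edges, delete both glued faces → V=56, E=118, F=64.
Attach a regular icosahedron (V=12, E=30, F=20) along a 3-gon: merge 3 vertices and 3 edges, delete both glued faces → V=65, E=145, F=82.
Check: V − E + F = 65 − 145 + 82 = 2.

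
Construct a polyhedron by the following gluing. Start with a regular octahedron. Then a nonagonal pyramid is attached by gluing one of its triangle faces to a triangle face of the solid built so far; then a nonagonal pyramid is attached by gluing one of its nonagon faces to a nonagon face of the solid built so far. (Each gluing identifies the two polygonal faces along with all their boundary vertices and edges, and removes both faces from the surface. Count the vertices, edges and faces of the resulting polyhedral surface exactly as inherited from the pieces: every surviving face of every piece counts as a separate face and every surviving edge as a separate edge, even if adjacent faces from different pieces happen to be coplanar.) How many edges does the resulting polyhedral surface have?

A regular octahedron: V=6, E=12, F=8.
Attach a nonagonal pyramid (V=10, E=18, F=10) along a 3-gon: merge 3 vertices and 3 edges, delete both glued faces → V=13, E=27, F=16.
Attach a nonagonal pyramid (V=10, E=18, F=10) along a 9-gon: merge 9 vertices and 9 edges, delete both glued faces → V=14, E=36, F=24.
Check: V − E + F = 14 − 36 + 24 = 2.

36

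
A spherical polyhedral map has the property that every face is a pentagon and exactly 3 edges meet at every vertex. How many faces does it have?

Each face has 5 edges and each edge borders two faces, so 2E = 5F.
Each vertex has degree 3, so 3V = 2E and hence V = 5F/3.
Euler: V − E + F = 2 ⇒ (5F/3) − (5F/2) + F = 2.
Multiply by 6: (10 − 15 + 6)F = 12, i.e. 1F = 12.
So F = 12, E = 5·12/2 = 30, V = 5·12/3 = 20.

12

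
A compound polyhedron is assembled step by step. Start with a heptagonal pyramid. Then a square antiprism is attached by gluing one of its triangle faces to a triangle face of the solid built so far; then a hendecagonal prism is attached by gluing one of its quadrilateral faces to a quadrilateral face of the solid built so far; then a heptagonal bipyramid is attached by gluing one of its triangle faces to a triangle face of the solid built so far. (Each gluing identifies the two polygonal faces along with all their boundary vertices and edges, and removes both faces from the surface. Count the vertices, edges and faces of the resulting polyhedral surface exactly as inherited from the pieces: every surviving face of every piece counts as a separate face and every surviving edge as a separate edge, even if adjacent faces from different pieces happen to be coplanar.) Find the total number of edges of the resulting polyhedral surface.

A heptagonal pyramid: V=8, E=14, F=8.
Attach a square antiprism (V=8, E=16, F=10) along a 3-gon: merge 3 vertices and 3 edges, delete both glued faces → V=13, E=27, F=16.
Attach a hendecagonal prism (V=22, E=33, F=13) along a 4-gon: merge 4 vertices and 4 edges, delete both glued faces → V=31, E=56, F=27.
Attach a heptagonal bipyramid (V=9, E=21, F=14) along a 3-gon: merge 3 vertices and 3 edges, delete both glued faces → V=37, E=74, F=39.
Check: V − E + F = 37 − 74 + 39 = 2.

74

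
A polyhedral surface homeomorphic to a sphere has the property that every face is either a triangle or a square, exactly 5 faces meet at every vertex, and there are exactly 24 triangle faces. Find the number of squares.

2

Let x be the number of squares; then F = 24 + x.
Edge–face incidences: 2E = 3·24 + 4·x = 72 + 4x.
Every vertex has degree 5, so 5V = 2E.
Euler: V − E + F = 2 ⇒ (2E)/5 − E + (24 + x) = 2.
Multiply by 10: 2·(2E) − 5·(2E) + 10·(24 + x) = 20, i.e. 240 + 10x − 3·(72 + 4x) = 20.
Collecting terms: −2x + 24 = 20, so −2x = −4, so x = 2.
Then 2E = 72 + 4·2 = 80, so E = 40, V = 2E/5 = 16, F = 24 + 2 = 26.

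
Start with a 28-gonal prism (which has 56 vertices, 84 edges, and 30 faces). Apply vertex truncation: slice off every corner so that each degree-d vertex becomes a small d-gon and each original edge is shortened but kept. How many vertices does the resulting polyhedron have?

168

Truncation replaces each original edge-end by a new vertex, so V′ = 2E = 168.
Each original edge survives, and each old vertex of degree d contributes d new edges; summing degrees gives Σd = 2E, so E′ = E + 2E = 3E = 252.
Each original face survives and each original vertex becomes one new face: F′ = F + V = 86.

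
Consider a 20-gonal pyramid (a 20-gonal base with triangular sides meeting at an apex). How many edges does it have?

A pyramid on an n-gon base has one n-gon and n triangles: V = 20 + 1 = 21, E = 2·20 = 40, F = 20 + 1 = 21.
Check: V − E + F = 21 − 40 + 21 = 2.

40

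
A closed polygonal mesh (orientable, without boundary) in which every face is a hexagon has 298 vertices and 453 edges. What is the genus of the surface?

Every face is a hexagon and each edge borders two faces, so 6F = 2·453, giving F = 151.
χ = V − E + F = 298 − 453 + 151 = -4.
For a closed orientable surface χ = 2 − 2g, so g = (2 − (-4))/2 = 3.

3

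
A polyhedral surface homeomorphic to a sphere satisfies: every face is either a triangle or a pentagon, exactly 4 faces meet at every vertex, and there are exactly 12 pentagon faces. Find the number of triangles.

Let x be the number of triangles; then F = 12 + x.
Edge–face incidences: 2E = 5·12 + 3·x = 60 + 3x.
Every vertex has degree 4, so 4V = 2E.
Euler: V − E + F = 2 ⇒ (2E)/4 − E + (12 + x) = 2.
Multiply by 8: 2·(2E) − 4·(2E) + 8·(12 + x) = 16, i.e. 96 + 8x − 2·(60 + 3x) = 16.
Collecting terms: 2x − 24 = 16, so 2x = 40, so x = 20.
Then 2E = 60 + 3·20 = 120, so E = 60, V = 2E/4 = 30, F = 12 + 20 = 32.

20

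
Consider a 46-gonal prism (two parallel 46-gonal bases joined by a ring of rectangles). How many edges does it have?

A prism on an n-gon has two n-gon bases and n rectangular sides: V = 2·46 = 92, E = 3·46 = 138, F = 46 + 2 = 48.

138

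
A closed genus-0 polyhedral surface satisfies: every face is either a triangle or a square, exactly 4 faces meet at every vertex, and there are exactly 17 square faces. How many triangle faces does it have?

8

Let x be the number of triangles; then F = 17 + x.
Edge–face incidences: 2E = 4·17 + 3·x = 68 + 3x.
Every vertex has degree 4, so 4V = 2E.
Euler: V − E + F = 2 ⇒ (2E)/4 − E + (17 + x) = 2.
Multiply by 8: 2·(2E) − 4·(2E) + 8·(17 + x) = 16, i.e. 136 + 8x − 2·(68 + 3x) = 16.
Collecting terms: 2x = 16, so x = 8.
Then 2E = 68 + 3·8 = 92, so E = 46, V = 2E/4 = 23, F = 17 + 8 = 25.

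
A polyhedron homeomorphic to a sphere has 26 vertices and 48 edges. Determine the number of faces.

24

Here V − E + F = 2.
F = 2 − V + E = 2 − 26 + 48 = 24.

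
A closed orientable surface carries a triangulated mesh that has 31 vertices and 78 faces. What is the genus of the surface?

5

Every face is a triangle, so 2E = 3·78 = 234, giving E = 117.
χ = V − E + F = 31 − 117 + 78 = -8.
For a closed orientable surface χ = 2 − 2g, so g = (2 − (-8))/2 = 5.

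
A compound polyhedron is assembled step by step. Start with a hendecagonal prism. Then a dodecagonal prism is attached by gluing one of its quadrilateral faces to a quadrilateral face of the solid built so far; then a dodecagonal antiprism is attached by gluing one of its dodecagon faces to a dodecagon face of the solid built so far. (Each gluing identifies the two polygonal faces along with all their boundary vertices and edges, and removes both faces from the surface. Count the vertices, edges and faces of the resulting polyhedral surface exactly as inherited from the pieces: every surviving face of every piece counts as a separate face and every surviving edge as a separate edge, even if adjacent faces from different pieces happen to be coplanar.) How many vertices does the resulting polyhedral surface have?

54

A hendecagonal prism: V=22, E=33, F=13.
Attach a dodecagonal prism (V=24, E=36, F=14) along a 4-gon: merge 4 vertices and 4 edges, delete both glued faces → V=42, E=65, F=25.
Attach a dodecagonal antiprism (V=24, E=48, F=26) along a 12-gon: merge 12 vertices and 12 edges, delete both glued faces → V=54, E=101, F=49.
Check: V − E + F = 54 − 101 + 49 = 2.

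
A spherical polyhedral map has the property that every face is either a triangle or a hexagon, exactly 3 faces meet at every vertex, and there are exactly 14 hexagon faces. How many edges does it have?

Let x be the number of triangles; then F = 14 + x.
Edge–face incidences: 2E = 6·14 + 3·x = 84 + 3x.
Every vertex has degree 3, so 3V = 2E.
Euler: V − E + F = 2 ⇒ (2E)/3 − E + (14 + x) = 2.
Multiply by 6: 2·(2E) − 3·(2E) + 6·(14 + x) = 12, i.e. 84 + 6x − (84 + 3x) = 12.
Collecting terms: 3x = 12, so x = 4.
Then 2E = 84 + 3·4 = 96, so E = 48, V = 2E/3 = 32, F = 14 + 4 = 18.

48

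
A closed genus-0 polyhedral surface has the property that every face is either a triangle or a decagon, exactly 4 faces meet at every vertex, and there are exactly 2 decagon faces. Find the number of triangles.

20

Let x be the number of triangles; then F = 2 + x.
Edge–face incidences: 2E = 10·2 + 3·x = 20 + 3x.
Every vertex has degree 4, so 4V = 2E.
Euler: V − E + F = 2 ⇒ (2E)/4 − E + (2 + x) = 2.
Multiply by 8: 2·(2E) − 4·(2E) + 8·(2 + x) = 16, i.e. 16 + 8x − 2·(20 + 3x) = 16.
Collecting terms: 2x − 24 = 16, so 2x = 40, so x = 20.
Then 2E = 20 + 3·20 = 80, so E = 40, V = 2E/4 = 20, F = 2 + 20 = 22.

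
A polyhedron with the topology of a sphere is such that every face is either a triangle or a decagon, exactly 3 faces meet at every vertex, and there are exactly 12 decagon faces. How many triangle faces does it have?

20

Let x be the number of triangles; then F = 12 + x.
Edge–face incidences: 2E = 10·12 + 3·x = 120 + 3x.
Every vertex has degree 3, so 3V = 2E.
Euler: V − E + F = 2 ⇒ (2E)/3 − E + (12 + x) = 2.
Multiply by 6: 2·(2E) − 3·(2E) + 6·(12 + x) = 12, i.e. 72 + 6x − (120 + 3x) = 12.
Collecting terms: 3x − 48 = 12, so 3x = 60, so x = 20.
Then 2E = 120 + 3·20 = 180, so E = 90, V = 2E/3 = 60, F = 12 + 20 = 32.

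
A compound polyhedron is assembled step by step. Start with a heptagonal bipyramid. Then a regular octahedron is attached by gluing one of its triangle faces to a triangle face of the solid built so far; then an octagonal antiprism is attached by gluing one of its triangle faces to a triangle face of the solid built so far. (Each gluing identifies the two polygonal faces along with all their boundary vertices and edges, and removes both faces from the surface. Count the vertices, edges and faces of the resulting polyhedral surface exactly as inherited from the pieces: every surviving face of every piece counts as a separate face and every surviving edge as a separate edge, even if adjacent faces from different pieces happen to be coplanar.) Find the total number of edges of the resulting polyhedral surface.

59

A heptagonal bipyramid: V=9, E=21, F=14.
Attach a regular octahedron (V=6, E=12, F=8) along a 3-gon: merge 3 vertices and 3 edges, delete both glued faces → V=12, E=30, F=20.
Attach an octagonal antiprism (V=16, E=32, F=18) along a 3-gon: merge 3 vertices and 3 edges, delete both glued faces → V=25, E=59, F=36.
Check: V − E + F = 25 − 59 + 36 = 2.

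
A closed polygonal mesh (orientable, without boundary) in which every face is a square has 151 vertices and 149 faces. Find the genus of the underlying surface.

0

Every face is a square, so 2E = 4·149 = 596, giving E = 298.
χ = V − E + F = 151 − 298 + 149 = 2.
For a closed orientable surface χ = 2 − 2g, so g = (2 − (2))/2 = 0.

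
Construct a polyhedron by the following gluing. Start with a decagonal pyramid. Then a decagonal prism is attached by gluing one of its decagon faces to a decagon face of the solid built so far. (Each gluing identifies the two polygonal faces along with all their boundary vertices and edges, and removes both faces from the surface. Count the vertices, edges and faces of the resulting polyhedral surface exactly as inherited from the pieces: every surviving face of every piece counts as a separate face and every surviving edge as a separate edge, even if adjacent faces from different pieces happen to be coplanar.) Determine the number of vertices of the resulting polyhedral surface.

21

A decagonal pyramid: V=11, E=20, F=11.
Attach a decagonal prism (V=20, E=30, F=12) along a 10-gon: merge 10 vertices and 10 edges, delete both glued faces → V=21, E=40, F=21.
Check: V − E + F = 21 − 40 + 21 = 2.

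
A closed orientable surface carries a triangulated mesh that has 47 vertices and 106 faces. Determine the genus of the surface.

Every face is a triangle, so 2E = 3·106 = 318, giving E = 159.
χ = V − E + F = 47 − 159 + 106 = -6.
For a closed orientable surface χ = 2 − 2g, so g = (2 − (-6))/2 = 4.

4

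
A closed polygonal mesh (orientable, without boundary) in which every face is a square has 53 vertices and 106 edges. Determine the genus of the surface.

Every face is a square and each edge borders two faces, so 4F = 2·106, giving F = 53.
χ = V − E + F = 53 − 106 + 53 = 0.
For a closed orientable surface χ = 2 − 2g, so g = (2 − (0))/2 = 1.

1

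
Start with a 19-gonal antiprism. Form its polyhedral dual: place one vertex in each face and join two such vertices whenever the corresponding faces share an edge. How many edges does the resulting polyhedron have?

76

The base solid has V = 38, E = 76, F = 40.
The dual swaps V and F and preserves E: V′ = F = 40, E′ = E = 76, F′ = V = 38.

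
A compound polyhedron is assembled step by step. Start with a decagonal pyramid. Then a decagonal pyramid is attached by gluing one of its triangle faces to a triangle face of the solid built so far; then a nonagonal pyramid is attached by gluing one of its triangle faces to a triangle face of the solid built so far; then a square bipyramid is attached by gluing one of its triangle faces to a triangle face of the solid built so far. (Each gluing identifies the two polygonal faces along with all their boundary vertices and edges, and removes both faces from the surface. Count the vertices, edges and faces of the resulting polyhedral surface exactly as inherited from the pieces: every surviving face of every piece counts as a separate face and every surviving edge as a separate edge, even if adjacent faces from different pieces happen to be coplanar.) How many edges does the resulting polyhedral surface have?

A decagonal pyramid: V=11, E=20, F=11.
Attach a decagonal pyramid (V=11, E=20, F=11) along a 3-gon: merge 3 vertices and 3 edges, delete both glued faces → V=19, E=37, F=20.
Attach a nonagonal pyramid (V=10, E=18, F=10) along a 3-gon: merge 3 vertices and 3 edges, delete both glued faces → V=26, E=52, F=28.
Attach a square bipyramid (V=6, E=12, F=8) along a 3-gon: merge 3 vertices and 3 edges, delete both glued faces → V=29, E=61, F=34.
Check: V − E + F = 29 − 61 + 34 = 2.

61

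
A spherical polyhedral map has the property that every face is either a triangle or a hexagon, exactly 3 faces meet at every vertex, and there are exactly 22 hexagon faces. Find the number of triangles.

4

Let x be the number of triangles; then F = 22 + x.
Edge–face incidences: 2E = 6·22 + 3·x = 132 + 3x.
Every vertex has degree 3, so 3V = 2E.
Euler: V − E + F = 2 ⇒ (2E)/3 − E + (22 + x) = 2.
Multiply by 6: 2·(2E) − 3·(2E) + 6·(22 + x) = 12, i.e. 132 + 6x − (132 + 3x) = 12.
Collecting terms: 3x = 12, so x = 4.
Then 2E = 132 + 3·4 = 144, so E = 72, V = 2E/3 = 48, F = 22 + 4 = 26.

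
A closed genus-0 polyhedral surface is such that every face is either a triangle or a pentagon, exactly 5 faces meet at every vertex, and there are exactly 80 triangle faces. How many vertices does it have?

Let x be the number of pentagons; then F = 80 + x.
Edge–face incidences: 2E = 3·80 + 5·x = 240 + 5x.
Every vertex has degree 5, so 5V = 2E.
Euler: V − E + F = 2 ⇒ (2E)/5 − E + (80 + x) = 2.
Multiply by 10: 2·(2E) − 5·(2E) + 10·(80 + x) = 20, i.e. 800 + 10x − 3·(240 + 5x) = 20.
Collecting terms: −5x + 80 = 20, so −5x = −60, so x = 12.
Then 2E = 240 + 5·12 = 300, so E = 150, V = 2E/5 = 60, F = 80 + 12 = 92.

60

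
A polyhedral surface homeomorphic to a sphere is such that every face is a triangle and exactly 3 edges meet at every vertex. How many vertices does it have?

Each face has 3 edges and each edge borders two faces, so 2E = 3F.
Each vertex has degree 3, so 3V = 2E and hence V = 3F/3.
Euler: V − E + F = 2 ⇒ (3F/3) − (3F/2) + F = 2.
Multiply by 6: (6 − 9 + 6)F = 12, i.e. 3F = 12.
So F = 4, E = 3·4/2 = 6, V = 3·4/3 = 4.

4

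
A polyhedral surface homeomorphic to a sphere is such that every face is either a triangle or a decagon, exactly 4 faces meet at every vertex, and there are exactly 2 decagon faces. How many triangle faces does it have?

20

Let x be the number of triangles; then F = 2 + x.
Edge–face incidences: 2E = 10·2 + 3·x = 20 + 3x.
Every vertex has degree 4, so 4V = 2E.
Euler: V − E + F = 2 ⇒ (2E)/4 − E + (2 + x) = 2.
Multiply by 8: 2·(2E) − 4·(2E) + 8·(2 + x) = 16, i.e. 16 + 8x − 2·(20 + 3x) = 16.
Collecting terms: 2x − 24 = 16, so 2x = 40, so x = 20.
Then 2E = 20 + 3·20 = 80, so E = 40, V = 2E/4 = 20, F = 2 + 20 = 22.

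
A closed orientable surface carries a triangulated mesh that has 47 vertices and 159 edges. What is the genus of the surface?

Every face is a triangle and each edge borders two faces, so 3F = 2·159, giving F = 106.
χ = V − E + F = 47 − 159 + 106 = -6.
For a closed orientable surface χ = 2 − 2g, so g = (2 − (-6))/2 = 4.

4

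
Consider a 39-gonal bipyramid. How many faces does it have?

A bipyramid over an n-gon has 2n triangular faces and n + 2 vertices: V = 39 + 2 = 41, E = 3·39 = 117, F = 2·39 = 78.

78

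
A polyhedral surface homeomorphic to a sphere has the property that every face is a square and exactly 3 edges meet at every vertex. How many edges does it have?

Each face has 4 edges and each edge borders two faces, so 2E = 4F.
Each vertex has degree 3, so 3V = 2E and hence V = 4F/3.
Euler: V − E + F = 2 ⇒ (4F/3) − (4F/2) + F = 2.
Multiply by 6: (8 − 12 + 6)F = 12, i.e. 2F = 12.
So F = 6, E = 4·6/2 = 12, V = 4·6/3 = 8.

12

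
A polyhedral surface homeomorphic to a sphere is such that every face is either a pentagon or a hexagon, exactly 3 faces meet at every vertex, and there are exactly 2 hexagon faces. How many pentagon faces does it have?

Let x be the number of pentagons; then F = 2 + x.
Edge–face incidences: 2E = 6·2 + 5·x = 12 + 5x.
Every vertex has degree 3, so 3V = 2E.
Euler: V − E + F = 2 ⇒ (2E)/3 − E + (2 + x) = 2.
Multiply by 6: 2·(2E) − 3·(2E) + 6·(2 + x) = 12, i.e. 12 + 6x − (12 + 5x) = 12.
Collecting terms: x = 12.
Then 2E = 12 + 5·12 = 72, so E = 36, V = 2E/3 = 24, F = 2 + 12 = 14.

12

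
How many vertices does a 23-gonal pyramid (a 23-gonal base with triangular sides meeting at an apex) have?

A pyramid on an n-gon base has one n-gon and n triangles: V = 23 + 1 = 24, E = 2·23 = 46, F = 23 + 1 = 24.

24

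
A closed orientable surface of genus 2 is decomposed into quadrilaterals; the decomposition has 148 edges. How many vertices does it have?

72

χ = 2 − 2·2 = -2, and every face is a square so 4F = 2E.
F = 2E/4 = 74. Then V = -2 + E − F = -2 + 148 − 74 = 72.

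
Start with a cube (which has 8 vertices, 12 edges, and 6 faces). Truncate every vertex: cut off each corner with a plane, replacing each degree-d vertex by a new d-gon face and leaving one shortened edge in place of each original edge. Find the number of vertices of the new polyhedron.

Truncation replaces each original edge-end by a new vertex, so V′ = 2E = 24.
Each original edge survives, and each old vertex of degree d contributes d new edges; summing degrees gives Σd = 2E, so E′ = E + 2E = 3E = 36.
Each original face survives and each original vertex becomes one new face: F′ = F + V = 14.

24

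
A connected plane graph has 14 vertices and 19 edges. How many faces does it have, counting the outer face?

Euler's formula for a connected plane graph: V − E + F = 2, so F = 2 − 14 + 19 = 7.

7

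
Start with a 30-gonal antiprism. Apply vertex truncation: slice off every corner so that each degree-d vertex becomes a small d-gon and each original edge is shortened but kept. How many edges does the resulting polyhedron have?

The base solid has V = 60, E = 120, F = 62.
Truncation replaces each original edge-end by a new vertex, so V′ = 2E = 240.
Each original edge survives, and each old vertex of degree d contributes d new edges; summing degrees gives Σd = 2E, so E′ = E + 2E = 3E = 360.
Each original face survives and each original vertex becomes one new face: F′ = F + V = 122.

360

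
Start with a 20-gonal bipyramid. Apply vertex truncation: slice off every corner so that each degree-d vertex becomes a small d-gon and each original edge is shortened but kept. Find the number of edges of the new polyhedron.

The base solid has V = 22, E = 60, F = 40.
Truncation replaces each original edge-end by a new vertex, so V′ = 2E = 120.
Each original edge survives, and each old vertex of degree d contributes d new edges; summing degrees gives Σd = 2E, so E′ = E + 2E = 3E = 180.
Each original face survives and each original vertex becomes one new face: F′ = F + V = 62.

180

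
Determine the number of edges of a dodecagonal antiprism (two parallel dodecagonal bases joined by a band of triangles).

An antiprism on an n-gon has two n-gon caps and 2n triangles: V = 2·12 = 24, E = 4·12 = 48, F = 2·12 + 2 = 26.

48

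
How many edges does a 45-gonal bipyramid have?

A bipyramid over an n-gon has 2n triangular faces and n + 2 vertices: V = 45 + 2 = 47, E = 3·45 = 135, F = 2·45 = 90.
Check: V − E + F = 47 − 135 + 90 = 2.

135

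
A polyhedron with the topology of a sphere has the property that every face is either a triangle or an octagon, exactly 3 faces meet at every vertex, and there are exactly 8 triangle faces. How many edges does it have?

36

Let x be the number of octagons; then F = 8 + x.
Edge–face incidences: 2E = 3·8 + 8·x = 24 + 8x.
Every vertex has degree 3, so 3V = 2E.
Euler: V − E + F = 2 ⇒ (2E)/3 − E + (8 + x) = 2.
Multiply by 6: 2·(2E) − 3·(2E) + 6·(8 + x) = 12, i.e. 48 + 6x − (24 + 8x) = 12.
Collecting terms: −2x + 24 = 12, so −2x = −12, so x = 6.
Then 2E = 24 + 8·6 = 72, so E = 36, V = 2E/3 = 24, F = 8 + 6 = 14.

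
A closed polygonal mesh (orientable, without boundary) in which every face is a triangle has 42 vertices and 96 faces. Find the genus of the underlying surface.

4

Every face is a triangle, so 2E = 3·96 = 288, giving E = 144.
χ = V − E + F = 42 − 144 + 96 = -6.
For a closed orientable surface χ = 2 − 2g, so g = (2 − (-6))/2 = 4.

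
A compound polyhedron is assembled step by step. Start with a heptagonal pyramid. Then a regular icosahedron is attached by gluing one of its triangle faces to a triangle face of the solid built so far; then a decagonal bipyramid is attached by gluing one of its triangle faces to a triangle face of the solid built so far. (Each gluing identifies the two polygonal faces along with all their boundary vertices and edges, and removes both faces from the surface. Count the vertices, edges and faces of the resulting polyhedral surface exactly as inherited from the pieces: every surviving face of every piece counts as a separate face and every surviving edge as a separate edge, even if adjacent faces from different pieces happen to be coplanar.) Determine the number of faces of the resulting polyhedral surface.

A heptagonal pyramid: V=8, E=14, F=8.
Attach a regular icosahedron (V=12, E=30, F=20) along a 3-gon: merge 3 vertices and 3 edges, delete both glued faces → V=17, E=41, F=26.
Attach a decagonal bipyramid (V=12, E=30, F=20) along a 3-gon: merge 3 vertices and 3 edges, delete both glued faces → V=26, E=68, F=44.
Check: V − E + F = 26 − 68 + 44 = 2.

44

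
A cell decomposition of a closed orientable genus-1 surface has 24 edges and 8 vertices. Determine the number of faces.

16

For a closed orientable surface of genus 1, χ = 2 − 2·1 = 0.
F = 0 − V + E = 0 − 8 + 24 = 16.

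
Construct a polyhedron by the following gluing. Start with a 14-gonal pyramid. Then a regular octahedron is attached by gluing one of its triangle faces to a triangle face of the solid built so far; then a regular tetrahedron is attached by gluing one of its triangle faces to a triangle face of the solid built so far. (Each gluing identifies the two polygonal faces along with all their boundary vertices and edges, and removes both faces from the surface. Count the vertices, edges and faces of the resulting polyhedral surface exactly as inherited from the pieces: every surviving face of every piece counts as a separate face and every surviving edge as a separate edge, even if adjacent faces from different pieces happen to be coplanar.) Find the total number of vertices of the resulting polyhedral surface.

19

A 14-gonal pyramid: V=15, E=28, F=15.
Attach a regular octahedron (V=6, E=12, F=8) along a 3-gon: merge 3 vertices and 3 edges, delete both glued faces → V=18, E=37, F=21.
Attach a regular tetrahedron (V=4, E=6, F=4) along a 3-gon: merge 3 vertices and 3 edges, delete both glued faces → V=19, E=40, F=23.
Check: V − E + F = 19 − 40 + 23 = 2.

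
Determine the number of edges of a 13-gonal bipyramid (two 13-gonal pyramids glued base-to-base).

A bipyramid over an n-gon has 2n triangular faces and n + 2 vertices: V = 13 + 2 = 15, E = 3·13 = 39, F = 2·13 = 26.

39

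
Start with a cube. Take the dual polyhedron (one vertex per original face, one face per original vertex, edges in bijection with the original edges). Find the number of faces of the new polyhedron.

8

The base solid has V = 8, E = 12, F = 6.
The dual swaps V and F and preserves E: V′ = F = 6, E′ = E = 12, F′ = V = 8.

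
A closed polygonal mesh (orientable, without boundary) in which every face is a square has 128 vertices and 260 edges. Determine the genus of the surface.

Every face is a square and each edge borders two faces, so 4F = 2·260, giving F = 130.
χ = V − E + F = 128 − 260 + 130 = -2.
For a closed orientable surface χ = 2 − 2g, so g = (2 − (-2))/2 = 2.

2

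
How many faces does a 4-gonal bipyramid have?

8

A bipyramid over an n-gon has 2n triangular faces and n + 2 vertices: V = 4 + 2 = 6, E = 3·4 = 12, F = 2·4 = 8.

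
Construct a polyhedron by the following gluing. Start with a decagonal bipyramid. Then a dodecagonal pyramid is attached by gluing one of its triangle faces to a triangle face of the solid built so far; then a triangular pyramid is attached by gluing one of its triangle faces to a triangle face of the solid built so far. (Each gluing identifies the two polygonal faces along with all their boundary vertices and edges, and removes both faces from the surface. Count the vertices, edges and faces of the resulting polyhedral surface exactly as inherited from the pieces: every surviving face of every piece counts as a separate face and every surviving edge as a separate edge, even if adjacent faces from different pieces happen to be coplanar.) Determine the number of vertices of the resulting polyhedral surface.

A decagonal bipyramid: V=12, E=30, F=20.
Attach a dodecagonal pyramid (V=13, E=24, F=13) along a 3-gon: merge 3 vertices and 3 edges, delete both glued faces → V=22, E=51, F=31.
Attach a triangular pyramid (V=4, E=6, F=4) along a 3-gon: merge 3 vertices and 3 edges, delete both glued faces → V=23, E=54, F=33.
Check: V − E + F = 23 − 54 + 33 = 2.

23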